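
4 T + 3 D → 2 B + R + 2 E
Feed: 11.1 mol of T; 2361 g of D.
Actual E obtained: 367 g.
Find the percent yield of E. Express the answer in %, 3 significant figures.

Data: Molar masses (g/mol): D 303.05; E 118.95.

59.4 %

n(T) = 11.10 mol
n(D) = 2361 / 303.05 = 7.791 mol
n/ν for T = 11.10/4 = 2.775
n/ν for D = 7.791/3 = 2.597
Smallest n/ν is D → limiting reagent.
theoretical n(E) = (2/3) × 7.791 = 5.194 mol → 617.8 g
% yield = 367 / 617.8 × 100 = 59.40 %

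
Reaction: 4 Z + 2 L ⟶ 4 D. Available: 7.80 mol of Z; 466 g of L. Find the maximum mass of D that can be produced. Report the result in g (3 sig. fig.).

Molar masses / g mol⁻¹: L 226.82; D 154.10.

633 g

n(Z) = 7.800 mol
n(L) = 466.0 / 226.82 = 2.054 mol
n/ν for Z = 7.800/4 = 1.950
n/ν for L = 2.054/2 = 1.027
Smallest n/ν is L → limiting reagent.
n(D) = (4/2) × 2.054 = 4.108 mol
mass = 4.108 × 154.10 = 633.0 g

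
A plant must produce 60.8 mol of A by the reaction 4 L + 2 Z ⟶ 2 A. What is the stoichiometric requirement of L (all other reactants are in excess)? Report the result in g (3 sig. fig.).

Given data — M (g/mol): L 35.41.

4310 g

n(A) = 60.80 mol
n(L) = (4/2) × 60.80 = 121.6 mol
mass = 121.6 × 35.41 = 4306 g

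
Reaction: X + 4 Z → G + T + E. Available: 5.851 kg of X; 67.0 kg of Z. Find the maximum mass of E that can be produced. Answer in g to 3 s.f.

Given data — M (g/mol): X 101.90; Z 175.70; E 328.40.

n(X) = 5.851×1000 / 101.90 = 57.42 mol
n(Z) = 67.00×1000 / 175.70 = 381.3 mol
n/ν → X: 57.42, Z: 95.33; X is limiting.
n(E) = (1/1) × 57.42 = 57.42 mol
mass = 57.42 × 328.40 = 18860 g

18900 g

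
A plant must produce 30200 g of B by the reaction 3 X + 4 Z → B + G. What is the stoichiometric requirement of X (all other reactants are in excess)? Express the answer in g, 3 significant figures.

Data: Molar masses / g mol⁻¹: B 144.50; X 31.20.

n(B) = 30200 / 144.50 = 209.0 mol
n(X) = (3/1) × 209.0 = 627.0 mol
mass = 627.0 × 31.20 = 19560 g

19600 g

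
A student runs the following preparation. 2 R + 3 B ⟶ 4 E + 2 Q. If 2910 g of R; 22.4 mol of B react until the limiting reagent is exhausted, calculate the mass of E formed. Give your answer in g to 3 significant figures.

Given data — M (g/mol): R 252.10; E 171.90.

3970 g

n(R) = 2910 / 252.10 = 11.54 mol
n(B) = 22.40 mol
n/ν → R: 5.770, B: 7.467; R is limiting.
n(E) = (4/2) × 11.54 = 23.08 mol
mass = 23.08 × 171.90 = 3967 g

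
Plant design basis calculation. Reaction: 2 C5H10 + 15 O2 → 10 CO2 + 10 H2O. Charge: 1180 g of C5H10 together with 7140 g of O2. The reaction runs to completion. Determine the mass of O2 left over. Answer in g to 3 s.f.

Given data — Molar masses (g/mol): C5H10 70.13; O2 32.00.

3100 g

n(C5H10) = 1180 / 70.13 = 16.83 mol
n(O2) = 7140 / 32.00 = 223.1 mol
n/ν for C5H10 = 16.83/2 = 8.415
n/ν for O2 = 223.1/15 = 14.87
Smallest n/ν is C5H10 → limiting reagent.
O2 consumed = (15/2) × 16.83 = 126.2 mol
O2 remaining = 223.1 − 126.2 = 96.90 mol
mass = 96.90 × 32.00 = 3101 g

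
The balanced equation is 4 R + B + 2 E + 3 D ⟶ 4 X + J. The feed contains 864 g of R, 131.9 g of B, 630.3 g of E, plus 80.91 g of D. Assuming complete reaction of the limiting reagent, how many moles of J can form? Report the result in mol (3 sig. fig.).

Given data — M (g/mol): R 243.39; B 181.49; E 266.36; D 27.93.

0.727 mol

n(R) = 864.0 / 243.39 = 3.550 mol
n(B) = 131.9 / 181.49 = 0.7268 mol
n(E) = 630.3 / 266.36 = 2.366 mol
n(D) = 80.91 / 27.93 = 2.897 mol
n/ν → R: 0.8875, B: 0.7268, E: 1.183, D: 0.9657; B is limiting.
n(J) = (1/1) × 0.7268 = 0.7268 mol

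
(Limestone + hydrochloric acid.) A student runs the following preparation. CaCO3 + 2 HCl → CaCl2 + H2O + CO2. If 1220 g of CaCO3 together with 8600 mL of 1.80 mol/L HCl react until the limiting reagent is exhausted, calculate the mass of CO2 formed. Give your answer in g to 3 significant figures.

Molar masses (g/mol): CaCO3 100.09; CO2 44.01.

341 g

n(CaCO3) = 1220 / 100.09 = 12.19 mol
n(HCl) = 1.80 × 8600/1000 = 15.48 mol
n/ν for CaCO3 = 12.19/1 = 12.19
n/ν for HCl = 15.48/2 = 7.740
Smallest n/ν is HCl → limiting reagent.
n(CO2) = (1/2) × 15.48 = 7.740 mol
mass = 7.740 × 44.01 = 340.6 g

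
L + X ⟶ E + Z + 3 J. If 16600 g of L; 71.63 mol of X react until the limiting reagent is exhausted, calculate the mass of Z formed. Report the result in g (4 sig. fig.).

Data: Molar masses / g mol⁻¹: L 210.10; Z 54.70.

3918 g

n(L) = 16600 / 210.10 = 79.01 mol
n(X) = 71.63 mol
n/ν for L = 79.01/1 = 79.01
n/ν for X = 71.63/1 = 71.63
Smallest n/ν is X → limiting reagent.
n(Z) = (1/1) × 71.63 = 71.63 mol
mass = 71.63 × 54.70 = 3918 g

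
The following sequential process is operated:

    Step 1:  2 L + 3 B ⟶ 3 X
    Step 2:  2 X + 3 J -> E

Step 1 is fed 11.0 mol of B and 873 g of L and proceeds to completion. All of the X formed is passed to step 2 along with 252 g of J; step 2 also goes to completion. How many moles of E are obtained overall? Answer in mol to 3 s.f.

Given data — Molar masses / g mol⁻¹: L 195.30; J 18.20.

3.35 mol

Step 1:
n(B) = 11.00 mol
n(L) = 873.0 / 195.30 = 4.470 mol
n/ν for B = 11.00/3 = 3.667
n/ν for L = 4.470/2 = 2.235
Smallest n/ν is L → limiting reagent.
n(X) produced = (3/2) × 4.470 = 6.705 mol
Step 2:
n(X) available = 6.705 mol
n(J) = 252.0 / 18.20 = 13.85 mol
n/ν for X = 6.705/2 = 3.353
n/ν for J = 13.85/3 = 4.617
Smallest n/ν is X → limiting reagent.
n(E) = (1/2) × 6.705 = 3.353 mol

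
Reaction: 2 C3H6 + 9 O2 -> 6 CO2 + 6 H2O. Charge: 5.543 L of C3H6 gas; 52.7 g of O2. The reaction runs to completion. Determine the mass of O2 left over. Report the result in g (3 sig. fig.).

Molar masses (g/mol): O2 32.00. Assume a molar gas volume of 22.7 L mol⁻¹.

n(C3H6) = 5.543 / 22.7 = 0.2442 mol
n(O2) = 52.70 / 32.00 = 1.647 mol
n/ν for C3H6 = 0.2442/2 = 0.1221
n/ν for O2 = 1.647/9 = 0.1830
Smallest n/ν is C3H6 → limiting reagent.
O2 consumed = (9/2) × 0.2442 = 1.099 mol
O2 remaining = 1.647 − 1.099 = 0.5480 mol
mass = 0.5480 × 32.00 = 17.54 g

17.5 g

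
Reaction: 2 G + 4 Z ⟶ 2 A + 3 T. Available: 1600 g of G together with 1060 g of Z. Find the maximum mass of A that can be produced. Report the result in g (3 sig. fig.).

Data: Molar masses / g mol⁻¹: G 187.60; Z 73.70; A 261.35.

n(G) = 1600 / 187.60 = 8.529 mol
n(Z) = 1060 / 73.70 = 14.38 mol
n/ν for G = 8.529/2 = 4.265
n/ν for Z = 14.38/4 = 3.595
Smallest n/ν is Z → limiting reagent.
n(A) = (2/4) × 14.38 = 7.190 mol
mass = 7.190 × 261.35 = 1879 g

1880 g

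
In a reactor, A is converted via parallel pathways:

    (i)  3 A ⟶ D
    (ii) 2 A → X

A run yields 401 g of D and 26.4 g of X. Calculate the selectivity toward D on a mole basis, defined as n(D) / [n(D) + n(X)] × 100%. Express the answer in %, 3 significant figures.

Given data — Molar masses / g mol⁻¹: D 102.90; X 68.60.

91.0 %

n(D) = 401 / 102.90 = 3.897 mol
n(X) = 26.4 / 68.60 = 0.3848 mol
selectivity = 3.897/(3.897+0.3848) × 100 = 91.01 %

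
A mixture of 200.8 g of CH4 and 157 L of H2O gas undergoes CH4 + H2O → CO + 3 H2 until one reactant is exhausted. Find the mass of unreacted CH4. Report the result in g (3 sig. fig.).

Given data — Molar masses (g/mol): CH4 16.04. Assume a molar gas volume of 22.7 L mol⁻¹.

89.9 g

n(CH4) = 200.8 / 16.04 = 12.52 mol
n(H2O) = 157.0 / 22.7 = 6.916 mol
n/ν → CH4: 12.52, H2O: 6.916; H2O is limiting.
CH4 consumed = (1/1) × 6.916 = 6.916 mol
CH4 remaining = 12.52 − 6.916 = 5.604 mol
mass = 5.604 × 16.04 = 89.89 g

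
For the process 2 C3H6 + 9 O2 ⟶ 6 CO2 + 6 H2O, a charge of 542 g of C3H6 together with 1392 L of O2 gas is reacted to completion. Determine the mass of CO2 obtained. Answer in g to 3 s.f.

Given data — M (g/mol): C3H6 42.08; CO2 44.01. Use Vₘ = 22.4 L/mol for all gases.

n(C3H6) = 542.0 / 42.08 = 12.88 mol
n(O2) = 1392 / 22.4 = 62.14 mol
n/ν for C3H6 = 12.88/2 = 6.440
n/ν for O2 = 62.14/9 = 6.904
Smallest n/ν is C3H6 → limiting reagent.
n(CO2) = (6/2) × 12.88 = 38.64 mol
mass = 38.64 × 44.01 = 1701 g

1700 g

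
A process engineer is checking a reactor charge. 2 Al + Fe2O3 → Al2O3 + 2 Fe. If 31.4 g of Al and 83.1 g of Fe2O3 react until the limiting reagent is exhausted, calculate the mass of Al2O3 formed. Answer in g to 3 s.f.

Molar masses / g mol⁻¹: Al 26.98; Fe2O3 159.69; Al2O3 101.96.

53.1 g

n(Al) = 31.40 / 26.98 = 1.164 mol
n(Fe2O3) = 83.10 / 159.69 = 0.5204 mol
n/ν for Al = 1.164/2 = 0.5820
n/ν for Fe2O3 = 0.5204/1 = 0.5204
Smallest n/ν is Fe2O3 → limiting reagent.
n(Al2O3) = (1/1) × 0.5204 = 0.5204 mol
mass = 0.5204 × 101.96 = 53.06 g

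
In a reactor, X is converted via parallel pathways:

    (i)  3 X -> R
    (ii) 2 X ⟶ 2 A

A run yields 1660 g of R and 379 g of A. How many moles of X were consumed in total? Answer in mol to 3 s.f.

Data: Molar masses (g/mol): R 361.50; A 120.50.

16.9 mol

n(R) = 1660 / 361.50 = 4.592 mol
n(A) = 379 / 120.50 = 3.145 mol
n(X) via (i) = (3/1)×4.592 = 13.78 mol
n(X) via (ii) = (2/2)×3.145 = 3.145 mol
total n(X) = 13.78 + 3.145 = 16.93 mol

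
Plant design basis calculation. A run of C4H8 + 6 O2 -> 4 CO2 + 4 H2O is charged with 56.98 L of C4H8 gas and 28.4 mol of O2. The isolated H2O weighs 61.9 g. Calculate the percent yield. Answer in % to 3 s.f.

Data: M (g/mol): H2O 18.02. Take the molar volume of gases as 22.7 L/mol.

34.2 %

n(C4H8) = 56.98 / 22.7 = 2.510 mol
n(O2) = 28.40 mol
n/ν → C4H8: 2.510, O2: 4.733; C4H8 is limiting.
theoretical n(H2O) = (4/1) × 2.510 = 10.04 mol → 180.9 g
% yield = 61.9 / 180.9 × 100 = 34.22 %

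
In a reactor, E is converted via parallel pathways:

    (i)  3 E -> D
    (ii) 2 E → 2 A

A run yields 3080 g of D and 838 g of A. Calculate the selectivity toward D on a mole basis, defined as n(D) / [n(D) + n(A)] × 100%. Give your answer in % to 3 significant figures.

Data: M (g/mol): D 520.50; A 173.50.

55.1 %

n(D) = 3080 / 520.50 = 5.917 mol
n(A) = 838 / 173.50 = 4.830 mol
selectivity = 5.917/(5.917+4.830) × 100 = 55.06 %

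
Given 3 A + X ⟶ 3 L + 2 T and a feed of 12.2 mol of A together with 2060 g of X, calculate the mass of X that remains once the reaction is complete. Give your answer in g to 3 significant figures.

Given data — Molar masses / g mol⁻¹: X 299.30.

843 g

n(A) = 12.20 mol
n(X) = 2060 / 299.30 = 6.883 mol
n/ν → A: 4.067, X: 6.883; A is limiting.
X consumed = (1/3) × 12.20 = 4.067 mol
X remaining = 6.883 − 4.067 = 2.816 mol
mass = 2.816 × 299.30 = 842.8 g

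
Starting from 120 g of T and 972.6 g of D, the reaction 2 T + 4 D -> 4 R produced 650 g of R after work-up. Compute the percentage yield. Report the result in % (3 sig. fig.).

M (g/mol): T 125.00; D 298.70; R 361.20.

93.7 %

n(T) = 120.0 / 125.00 = 0.9600 mol
n(D) = 972.6 / 298.70 = 3.256 mol
n/ν for T = 0.9600/2 = 0.4800
n/ν for D = 3.256/4 = 0.8140
Smallest n/ν is T → limiting reagent.
theoretical n(R) = (4/2) × 0.9600 = 1.920 mol → 693.5 g
% yield = 650 / 693.5 × 100 = 93.73 %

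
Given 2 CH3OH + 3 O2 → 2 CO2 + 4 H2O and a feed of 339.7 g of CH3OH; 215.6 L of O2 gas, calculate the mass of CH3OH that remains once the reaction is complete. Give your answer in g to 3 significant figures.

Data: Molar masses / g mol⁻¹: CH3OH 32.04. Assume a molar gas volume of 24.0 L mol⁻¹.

148 g

n(CH3OH) = 339.7 / 32.04 = 10.60 mol
n(O2) = 215.6 / 24.0 = 8.983 mol
n/ν for CH3OH = 10.60/2 = 5.300
n/ν for O2 = 8.983/3 = 2.994
Smallest n/ν is O2 → limiting reagent.
CH3OH consumed = (2/3) × 8.983 = 5.989 mol
CH3OH remaining = 10.60 − 5.989 = 4.611 mol
mass = 4.611 × 32.04 = 147.7 g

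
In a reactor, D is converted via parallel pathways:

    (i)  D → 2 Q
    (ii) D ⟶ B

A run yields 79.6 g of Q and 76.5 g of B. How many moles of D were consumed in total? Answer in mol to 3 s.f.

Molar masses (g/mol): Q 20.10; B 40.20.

3.88 mol

n(Q) = 79.6 / 20.10 = 3.960 mol
n(B) = 76.5 / 40.20 = 1.903 mol
n(D) via (i) = (1/2)×3.960 = 1.980 mol
n(D) via (ii) = (1/1)×1.903 = 1.903 mol
total n(D) = 1.980 + 1.903 = 3.883 mol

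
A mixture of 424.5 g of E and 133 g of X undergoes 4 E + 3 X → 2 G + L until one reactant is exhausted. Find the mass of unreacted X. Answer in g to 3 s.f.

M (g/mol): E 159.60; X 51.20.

n(E) = 424.5 / 159.60 = 2.660 mol
n(X) = 133.0 / 51.20 = 2.598 mol
n/ν for E = 2.660/4 = 0.6650
n/ν for X = 2.598/3 = 0.8660
Smallest n/ν is E → limiting reagent.
X consumed = (3/4) × 2.660 = 1.995 mol
X remaining = 2.598 − 1.995 = 0.6030 mol
mass = 0.6030 × 51.20 = 30.87 g

30.9 g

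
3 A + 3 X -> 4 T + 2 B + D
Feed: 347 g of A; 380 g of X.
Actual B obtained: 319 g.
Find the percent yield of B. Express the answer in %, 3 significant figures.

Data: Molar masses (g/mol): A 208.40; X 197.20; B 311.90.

92.1 %

n(A) = 347.0 / 208.40 = 1.665 mol
n(X) = 380.0 / 197.20 = 1.927 mol
n/ν for A = 1.665/3 = 0.5550
n/ν for X = 1.927/3 = 0.6423
Smallest n/ν is A → limiting reagent.
theoretical n(B) = (2/3) × 1.665 = 1.110 mol → 346.2 g
% yield = 319 / 346.2 × 100 = 92.14 %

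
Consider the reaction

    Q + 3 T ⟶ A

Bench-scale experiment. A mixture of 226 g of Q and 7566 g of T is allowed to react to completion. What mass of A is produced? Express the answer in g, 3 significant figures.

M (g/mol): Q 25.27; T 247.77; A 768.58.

n(Q) = 226.0 / 25.27 = 8.943 mol
n(T) = 7566 / 247.77 = 30.54 mol
n/ν for Q = 8.943/1 = 8.943
n/ν for T = 30.54/3 = 10.18
Smallest n/ν is Q → limiting reagent.
n(A) = (1/1) × 8.943 = 8.943 mol
mass = 8.943 × 768.58 = 6873 g

6870 g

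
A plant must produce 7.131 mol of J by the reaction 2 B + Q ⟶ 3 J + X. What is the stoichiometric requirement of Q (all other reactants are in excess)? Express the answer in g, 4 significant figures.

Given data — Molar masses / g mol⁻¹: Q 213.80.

508.2 g

n(J) = 7.131 mol
n(Q) = (1/3) × 7.131 = 2.377 mol
mass = 2.377 × 213.80 = 508.2 g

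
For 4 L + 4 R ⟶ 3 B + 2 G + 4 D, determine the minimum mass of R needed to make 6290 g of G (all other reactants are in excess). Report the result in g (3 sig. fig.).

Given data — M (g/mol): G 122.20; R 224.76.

n(G) = 6290 / 122.20 = 51.47 mol
n(R) = (4/2) × 51.47 = 102.9 mol
mass = 102.9 × 224.76 = 23130 g

23100 g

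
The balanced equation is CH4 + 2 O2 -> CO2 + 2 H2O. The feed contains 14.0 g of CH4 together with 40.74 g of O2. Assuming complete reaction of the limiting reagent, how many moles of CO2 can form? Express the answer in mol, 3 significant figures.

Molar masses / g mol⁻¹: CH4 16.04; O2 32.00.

0.637 mol

n(CH4) = 14.00 / 16.04 = 0.8728 mol
n(O2) = 40.74 / 32.00 = 1.273 mol
n/ν for CH4 = 0.8728/1 = 0.8728
n/ν for O2 = 1.273/2 = 0.6365
Smallest n/ν is O2 → limiting reagent.
n(CO2) = (1/2) × 1.273 = 0.6365 mol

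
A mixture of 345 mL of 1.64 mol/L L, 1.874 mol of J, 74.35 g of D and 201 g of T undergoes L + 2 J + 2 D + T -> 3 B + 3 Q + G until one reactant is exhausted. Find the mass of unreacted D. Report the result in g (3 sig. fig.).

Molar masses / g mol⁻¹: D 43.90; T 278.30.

24.7 g

n(L) = 1.64 × 345.0/1000 = 0.5658 mol
n(J) = 1.874 mol
n(D) = 74.35 / 43.90 = 1.694 mol
n(T) = 201.0 / 278.30 = 0.7222 mol
n/ν → L: 0.5658, J: 0.9370, D: 0.8470, T: 0.7222; L is limiting.
D consumed = (2/1) × 0.5658 = 1.132 mol
D remaining = 1.694 − 1.132 = 0.5620 mol
mass = 0.5620 × 43.90 = 24.67 g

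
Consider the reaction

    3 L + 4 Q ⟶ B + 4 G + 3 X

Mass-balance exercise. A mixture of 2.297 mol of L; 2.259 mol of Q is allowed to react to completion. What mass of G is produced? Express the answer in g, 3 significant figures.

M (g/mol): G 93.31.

n(L) = 2.297 mol
n(Q) = 2.259 mol
n/ν for L = 2.297/3 = 0.7657
n/ν for Q = 2.259/4 = 0.5648
Smallest n/ν is Q → limiting reagent.
n(G) = (4/4) × 2.259 = 2.259 mol
mass = 2.259 × 93.31 = 210.8 g

211 g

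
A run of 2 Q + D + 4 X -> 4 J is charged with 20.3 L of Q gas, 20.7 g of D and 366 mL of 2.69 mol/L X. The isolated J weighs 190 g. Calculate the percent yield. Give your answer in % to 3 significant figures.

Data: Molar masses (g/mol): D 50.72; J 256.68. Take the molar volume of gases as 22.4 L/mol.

n(Q) = 20.30 / 22.4 = 0.9063 mol
n(D) = 20.70 / 50.72 = 0.4081 mol
n(X) = 2.69 × 366.0/1000 = 0.9845 mol
n/ν for Q = 0.9063/2 = 0.4532
n/ν for D = 0.4081/1 = 0.4081
n/ν for X = 0.9845/4 = 0.2461
Smallest n/ν is X → limiting reagent.
theoretical n(J) = (4/4) × 0.9845 = 0.9845 mol → 252.7 g
% yield = 190 / 252.7 × 100 = 75.19 %

75.2 %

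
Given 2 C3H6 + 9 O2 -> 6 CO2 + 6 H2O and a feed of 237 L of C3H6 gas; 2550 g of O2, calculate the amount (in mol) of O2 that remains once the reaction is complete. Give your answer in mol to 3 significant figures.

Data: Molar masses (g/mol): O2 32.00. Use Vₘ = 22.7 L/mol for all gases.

n(C3H6) = 237.0 / 22.7 = 10.44 mol
n(O2) = 2550 / 32.00 = 79.69 mol
n/ν → C3H6: 5.220, O2: 8.854; C3H6 is limiting.
O2 consumed = (9/2) × 10.44 = 46.98 mol
O2 remaining = 79.69 − 46.98 = 32.71 mol

32.7 mol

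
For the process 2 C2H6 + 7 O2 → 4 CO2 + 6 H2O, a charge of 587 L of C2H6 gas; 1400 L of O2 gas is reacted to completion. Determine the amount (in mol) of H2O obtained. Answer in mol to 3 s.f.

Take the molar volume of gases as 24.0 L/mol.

n(C2H6) = 587.0 / 24.0 = 24.46 mol
n(O2) = 1400 / 24.0 = 58.33 mol
n/ν for C2H6 = 24.46/2 = 12.23
n/ν for O2 = 58.33/7 = 8.333
Smallest n/ν is O2 → limiting reagent.
n(H2O) = (6/7) × 58.33 = 50.00 mol

50.0 mol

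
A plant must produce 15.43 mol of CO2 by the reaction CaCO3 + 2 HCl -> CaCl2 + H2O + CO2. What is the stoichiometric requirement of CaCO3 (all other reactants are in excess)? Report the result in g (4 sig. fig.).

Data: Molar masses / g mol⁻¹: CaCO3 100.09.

1544 g

n(CO2) = 15.43 mol
n(CaCO3) = (1/1) × 15.43 = 15.43 mol
mass = 15.43 × 100.09 = 1544 g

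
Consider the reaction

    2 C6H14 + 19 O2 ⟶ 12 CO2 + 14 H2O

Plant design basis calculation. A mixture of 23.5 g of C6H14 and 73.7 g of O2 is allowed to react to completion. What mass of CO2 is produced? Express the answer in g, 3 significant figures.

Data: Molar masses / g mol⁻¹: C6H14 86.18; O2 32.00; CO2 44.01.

64.0 g

n(C6H14) = 23.50 / 86.18 = 0.2727 mol
n(O2) = 73.70 / 32.00 = 2.303 mol
n/ν for C6H14 = 0.2727/2 = 0.1364
n/ν for O2 = 2.303/19 = 0.1212
Smallest n/ν is O2 → limiting reagent.
n(CO2) = (12/19) × 2.303 = 1.455 mol
mass = 1.455 × 44.01 = 64.03 g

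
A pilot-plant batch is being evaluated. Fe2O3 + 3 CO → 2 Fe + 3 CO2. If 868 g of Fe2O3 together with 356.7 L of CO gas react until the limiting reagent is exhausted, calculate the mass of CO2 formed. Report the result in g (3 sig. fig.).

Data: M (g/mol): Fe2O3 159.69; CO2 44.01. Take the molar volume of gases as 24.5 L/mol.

641 g

n(Fe2O3) = 868.0 / 159.69 = 5.436 mol
n(CO) = 356.7 / 24.5 = 14.56 mol
n/ν for Fe2O3 = 5.436/1 = 5.436
n/ν for CO = 14.56/3 = 4.853
Smallest n/ν is CO → limiting reagent.
n(CO2) = (3/3) × 14.56 = 14.56 mol
mass = 14.56 × 44.01 = 640.8 g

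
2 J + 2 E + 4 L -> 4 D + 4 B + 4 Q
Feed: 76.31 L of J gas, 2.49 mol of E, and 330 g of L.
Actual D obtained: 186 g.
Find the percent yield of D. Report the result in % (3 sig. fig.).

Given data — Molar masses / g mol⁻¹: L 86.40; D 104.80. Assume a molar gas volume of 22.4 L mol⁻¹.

46.5 %

n(J) = 76.31 / 22.4 = 3.407 mol
n(E) = 2.490 mol
n(L) = 330.0 / 86.40 = 3.819 mol
n/ν for J = 3.407/2 = 1.704
n/ν for E = 2.490/2 = 1.245
n/ν for L = 3.819/4 = 0.9548
Smallest n/ν is L → limiting reagent.
theoretical n(D) = (4/4) × 3.819 = 3.819 mol → 400.2 g
% yield = 186 / 400.2 × 100 = 46.48 %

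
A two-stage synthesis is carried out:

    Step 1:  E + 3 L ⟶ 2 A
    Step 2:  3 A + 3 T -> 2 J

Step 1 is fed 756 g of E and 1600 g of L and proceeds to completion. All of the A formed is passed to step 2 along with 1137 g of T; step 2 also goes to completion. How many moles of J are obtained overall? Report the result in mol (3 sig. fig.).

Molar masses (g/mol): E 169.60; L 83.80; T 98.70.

5.94 mol

Step 1:
n(E) = 756.0 / 169.60 = 4.458 mol
n(L) = 1600 / 83.80 = 19.09 mol
n/ν for E = 4.458/1 = 4.458
n/ν for L = 19.09/3 = 6.363
Smallest n/ν is E → limiting reagent.
n(A) produced = (2/1) × 4.458 = 8.916 mol
Step 2:
n(A) available = 8.916 mol
n(T) = 1137 / 98.70 = 11.52 mol
n/ν for A = 8.916/3 = 2.972
n/ν for T = 11.52/3 = 3.840
Smallest n/ν is A → limiting reagent.
n(J) = (2/3) × 8.916 = 5.944 mol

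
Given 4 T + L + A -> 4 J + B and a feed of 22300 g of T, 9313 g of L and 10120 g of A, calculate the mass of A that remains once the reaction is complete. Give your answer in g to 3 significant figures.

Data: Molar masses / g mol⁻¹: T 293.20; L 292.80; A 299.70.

n(T) = 22300 / 293.20 = 76.06 mol
n(L) = 9313 / 292.80 = 31.81 mol
n(A) = 10120 / 299.70 = 33.77 mol
n/ν for T = 76.06/4 = 19.02
n/ν for L = 31.81/1 = 31.81
n/ν for A = 33.77/1 = 33.77
Smallest n/ν is T → limiting reagent.
A consumed = (1/4) × 76.06 = 19.02 mol
A remaining = 33.77 − 19.02 = 14.75 mol
mass = 14.75 × 299.70 = 4421 g

4420 g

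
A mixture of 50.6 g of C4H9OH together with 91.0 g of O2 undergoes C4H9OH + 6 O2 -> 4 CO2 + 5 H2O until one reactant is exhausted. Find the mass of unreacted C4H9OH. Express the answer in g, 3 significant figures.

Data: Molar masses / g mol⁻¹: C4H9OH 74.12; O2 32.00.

15.5 g

n(C4H9OH) = 50.60 / 74.12 = 0.6827 mol
n(O2) = 91.00 / 32.00 = 2.844 mol
n/ν → C4H9OH: 0.6827, O2: 0.4740; O2 is limiting.
C4H9OH consumed = (1/6) × 2.844 = 0.4740 mol
C4H9OH remaining = 0.6827 − 0.4740 = 0.2087 mol
mass = 0.2087 × 74.12 = 15.47 g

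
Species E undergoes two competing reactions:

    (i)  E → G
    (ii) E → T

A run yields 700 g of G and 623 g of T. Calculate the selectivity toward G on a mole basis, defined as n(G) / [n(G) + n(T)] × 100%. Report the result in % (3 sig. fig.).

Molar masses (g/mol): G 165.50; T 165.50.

n(G) = 700 / 165.50 = 4.230 mol
n(T) = 623 / 165.50 = 3.764 mol
selectivity = 4.230/(4.230+3.764) × 100 = 52.91 %

52.9 %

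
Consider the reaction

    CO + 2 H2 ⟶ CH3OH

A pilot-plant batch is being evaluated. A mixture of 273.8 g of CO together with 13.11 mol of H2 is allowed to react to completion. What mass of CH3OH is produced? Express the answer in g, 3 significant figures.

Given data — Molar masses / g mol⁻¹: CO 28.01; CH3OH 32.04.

210 g

n(CO) = 273.8 / 28.01 = 9.775 mol
n(H2) = 13.11 mol
n/ν → CO: 9.775, H2: 6.555; H2 is limiting.
n(CH3OH) = (1/2) × 13.11 = 6.555 mol
mass = 6.555 × 32.04 = 210.0 g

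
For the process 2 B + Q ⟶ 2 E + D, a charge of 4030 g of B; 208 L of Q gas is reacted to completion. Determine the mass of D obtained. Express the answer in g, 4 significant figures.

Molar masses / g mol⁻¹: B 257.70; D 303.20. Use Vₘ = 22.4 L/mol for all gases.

n(B) = 4030 / 257.70 = 15.64 mol
n(Q) = 208.0 / 22.4 = 9.286 mol
n/ν → B: 7.820, Q: 9.286; B is limiting.
n(D) = (1/2) × 15.64 = 7.820 mol
mass = 7.820 × 303.20 = 2371 g

2371 g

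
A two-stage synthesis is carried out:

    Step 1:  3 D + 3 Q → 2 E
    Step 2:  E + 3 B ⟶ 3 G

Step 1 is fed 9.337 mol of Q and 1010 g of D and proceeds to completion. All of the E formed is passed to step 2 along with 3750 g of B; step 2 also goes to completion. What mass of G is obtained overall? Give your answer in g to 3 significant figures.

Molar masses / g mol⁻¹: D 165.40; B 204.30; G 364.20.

Step 1:
n(Q) = 9.337 mol
n(D) = 1010 / 165.40 = 6.106 mol
n/ν for Q = 9.337/3 = 3.112
n/ν for D = 6.106/3 = 2.035
Smallest n/ν is D → limiting reagent.
n(E) produced = (2/3) × 6.106 = 4.071 mol
Step 2:
n(E) available = 4.071 mol
n(B) = 3750 / 204.30 = 18.36 mol
n/ν for E = 4.071/1 = 4.071
n/ν for B = 18.36/3 = 6.120
Smallest n/ν is E → limiting reagent.
n(G) = (3/1) × 4.071 = 12.21 mol
mass = 12.21 × 364.20 = 4447 g

4450 g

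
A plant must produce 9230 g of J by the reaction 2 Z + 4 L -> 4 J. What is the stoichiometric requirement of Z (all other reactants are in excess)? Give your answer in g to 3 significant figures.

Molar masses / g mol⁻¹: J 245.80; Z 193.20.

n(J) = 9230 / 245.80 = 37.55 mol
n(Z) = (2/4) × 37.55 = 18.78 mol
mass = 18.78 × 193.20 = 3628 g

3630 g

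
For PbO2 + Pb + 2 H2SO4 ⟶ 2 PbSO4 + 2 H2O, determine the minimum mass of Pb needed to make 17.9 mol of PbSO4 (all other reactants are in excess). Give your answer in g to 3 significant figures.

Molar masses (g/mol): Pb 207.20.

n(PbSO4) = 17.90 mol
n(Pb) = (1/2) × 17.90 = 8.950 mol
mass = 8.950 × 207.20 = 1854 g

1850 g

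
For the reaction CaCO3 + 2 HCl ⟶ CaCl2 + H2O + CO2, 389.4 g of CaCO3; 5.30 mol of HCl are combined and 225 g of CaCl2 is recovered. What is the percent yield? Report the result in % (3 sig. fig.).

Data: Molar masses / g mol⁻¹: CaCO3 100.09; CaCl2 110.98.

76.5 %

n(CaCO3) = 389.4 / 100.09 = 3.890 mol
n(HCl) = 5.300 mol
n/ν → CaCO3: 3.890, HCl: 2.650; HCl is limiting.
theoretical n(CaCl2) = (1/2) × 5.300 = 2.650 mol → 294.1 g
% yield = 225 / 294.1 × 100 = 76.50 %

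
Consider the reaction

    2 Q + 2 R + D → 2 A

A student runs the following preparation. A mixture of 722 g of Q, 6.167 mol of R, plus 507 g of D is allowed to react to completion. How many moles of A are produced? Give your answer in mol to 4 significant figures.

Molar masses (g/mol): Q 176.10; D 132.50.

n(Q) = 722.0 / 176.10 = 4.100 mol
n(R) = 6.167 mol
n(D) = 507.0 / 132.50 = 3.826 mol
n/ν for Q = 4.100/2 = 2.050
n/ν for R = 6.167/2 = 3.084
n/ν for D = 3.826/1 = 3.826
Smallest n/ν is Q → limiting reagent.
n(A) = (2/2) × 4.100 = 4.100 mol

4.100 mol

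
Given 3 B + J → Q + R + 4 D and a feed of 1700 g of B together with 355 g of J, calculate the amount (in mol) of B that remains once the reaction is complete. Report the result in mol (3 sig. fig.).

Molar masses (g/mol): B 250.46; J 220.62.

1.96 mol

n(B) = 1700 / 250.46 = 6.788 mol
n(J) = 355.0 / 220.62 = 1.609 mol
n/ν for B = 6.788/3 = 2.263
n/ν for J = 1.609/1 = 1.609
Smallest n/ν is J → limiting reagent.
B consumed = (3/1) × 1.609 = 4.827 mol
B remaining = 6.788 − 4.827 = 1.961 mol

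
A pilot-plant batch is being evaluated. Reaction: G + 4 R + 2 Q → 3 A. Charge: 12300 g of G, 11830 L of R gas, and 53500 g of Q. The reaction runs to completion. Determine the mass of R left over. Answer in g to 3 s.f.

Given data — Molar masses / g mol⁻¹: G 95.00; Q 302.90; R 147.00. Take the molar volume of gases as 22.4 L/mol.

n(G) = 12300 / 95.00 = 129.5 mol
n(R) = 11830 / 22.4 = 528.1 mol
n(Q) = 53500 / 302.90 = 176.6 mol
n/ν → G: 129.5, R: 132.0, Q: 88.30; Q is limiting.
R consumed = (4/2) × 176.6 = 353.2 mol
R remaining = 528.1 − 353.2 = 174.9 mol
mass = 174.9 × 147.00 = 25710 g

25700 g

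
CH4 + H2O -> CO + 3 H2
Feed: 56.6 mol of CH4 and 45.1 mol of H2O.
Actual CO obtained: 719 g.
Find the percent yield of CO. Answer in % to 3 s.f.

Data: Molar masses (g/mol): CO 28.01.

56.9 %

n(CH4) = 56.60 mol
n(H2O) = 45.10 mol
n/ν for CH4 = 56.60/1 = 56.60
n/ν for H2O = 45.10/1 = 45.10
Smallest n/ν is H2O → limiting reagent.
theoretical n(CO) = (1/1) × 45.10 = 45.10 mol → 1263 g
% yield = 719 / 1263 × 100 = 56.93 %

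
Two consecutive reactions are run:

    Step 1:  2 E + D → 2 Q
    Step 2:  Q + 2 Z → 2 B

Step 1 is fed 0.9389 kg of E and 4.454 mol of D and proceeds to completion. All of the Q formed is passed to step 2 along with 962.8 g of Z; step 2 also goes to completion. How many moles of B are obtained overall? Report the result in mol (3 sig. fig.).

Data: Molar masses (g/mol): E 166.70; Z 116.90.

8.24 mol

Step 1:
n(E) = 0.9389×1000 / 166.70 = 5.632 mol
n(D) = 4.454 mol
n/ν → E: 2.816, D: 4.454; E is limiting.
n(Q) produced = (2/2) × 5.632 = 5.632 mol
Step 2:
n(Q) available = 5.632 mol
n(Z) = 962.8 / 116.90 = 8.236 mol
n/ν → Q: 5.632, Z: 4.118; Z is limiting.
n(B) = (2/2) × 8.236 = 8.236 mol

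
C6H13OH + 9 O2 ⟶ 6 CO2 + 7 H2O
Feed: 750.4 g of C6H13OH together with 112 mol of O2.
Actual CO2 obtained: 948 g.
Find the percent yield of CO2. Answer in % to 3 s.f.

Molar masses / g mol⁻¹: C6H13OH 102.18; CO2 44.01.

n(C6H13OH) = 750.4 / 102.18 = 7.344 mol
n(O2) = 112.0 mol
n/ν → C6H13OH: 7.344, O2: 12.44; C6H13OH is limiting.
theoretical n(CO2) = (6/1) × 7.344 = 44.06 mol → 1939 g
% yield = 948 / 1939 × 100 = 48.89 %

48.9 %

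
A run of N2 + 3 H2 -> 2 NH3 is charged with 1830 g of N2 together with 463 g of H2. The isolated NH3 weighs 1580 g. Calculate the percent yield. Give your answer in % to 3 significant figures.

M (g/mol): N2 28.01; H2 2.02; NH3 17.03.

71.0 %

n(N2) = 1830 / 28.01 = 65.33 mol
n(H2) = 463.0 / 2.02 = 229.2 mol
n/ν for N2 = 65.33/1 = 65.33
n/ν for H2 = 229.2/3 = 76.40
Smallest n/ν is N2 → limiting reagent.
theoretical n(NH3) = (2/1) × 65.33 = 130.7 mol → 2226 g
% yield = 1580 / 2226 × 100 = 70.98 %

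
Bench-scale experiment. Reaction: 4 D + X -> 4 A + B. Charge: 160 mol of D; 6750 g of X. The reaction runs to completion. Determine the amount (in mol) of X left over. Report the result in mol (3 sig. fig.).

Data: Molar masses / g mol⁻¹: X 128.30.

n(D) = 160.0 mol
n(X) = 6750 / 128.30 = 52.61 mol
n/ν for D = 160.0/4 = 40.00
n/ν for X = 52.61/1 = 52.61
Smallest n/ν is D → limiting reagent.
X consumed = (1/4) × 160.0 = 40.00 mol
X remaining = 52.61 − 40.00 = 12.61 mol

12.6 mol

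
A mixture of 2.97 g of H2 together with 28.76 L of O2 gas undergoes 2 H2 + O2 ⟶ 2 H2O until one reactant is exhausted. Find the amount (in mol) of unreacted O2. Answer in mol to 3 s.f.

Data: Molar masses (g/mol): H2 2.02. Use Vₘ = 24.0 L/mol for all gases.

0.463 mol

n(H2) = 2.970 / 2.02 = 1.470 mol
n(O2) = 28.76 / 24.0 = 1.198 mol
n/ν → H2: 0.7350, O2: 1.198; H2 is limiting.
O2 consumed = (1/2) × 1.470 = 0.7350 mol
O2 remaining = 1.198 − 0.7350 = 0.4630 mol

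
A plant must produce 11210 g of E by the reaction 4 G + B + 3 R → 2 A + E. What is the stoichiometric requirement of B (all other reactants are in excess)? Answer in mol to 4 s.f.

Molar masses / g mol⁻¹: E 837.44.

n(E) = 11210 / 837.44 = 13.39 mol
n(B) = (1/1) × 13.39 = 13.39 mol

13.39 mol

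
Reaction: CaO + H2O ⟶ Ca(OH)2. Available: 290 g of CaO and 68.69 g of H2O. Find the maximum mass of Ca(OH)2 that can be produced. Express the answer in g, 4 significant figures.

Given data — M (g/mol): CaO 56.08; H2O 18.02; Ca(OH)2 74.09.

n(CaO) = 290.0 / 56.08 = 5.171 mol
n(H2O) = 68.69 / 18.02 = 3.812 mol
n/ν for CaO = 5.171/1 = 5.171
n/ν for H2O = 3.812/1 = 3.812
Smallest n/ν is H2O → limiting reagent.
n(Ca(OH)2) = (1/1) × 3.812 = 3.812 mol
mass = 3.812 × 74.09 = 282.4 g

282.4 g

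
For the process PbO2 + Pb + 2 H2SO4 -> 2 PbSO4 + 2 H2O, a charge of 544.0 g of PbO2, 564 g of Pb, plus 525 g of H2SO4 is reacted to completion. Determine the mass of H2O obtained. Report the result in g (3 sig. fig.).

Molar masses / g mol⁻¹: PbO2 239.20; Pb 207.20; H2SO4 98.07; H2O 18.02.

82.0 g

n(PbO2) = 544.0 / 239.20 = 2.274 mol
n(Pb) = 564.0 / 207.20 = 2.722 mol
n(H2SO4) = 525.0 / 98.07 = 5.353 mol
n/ν for PbO2 = 2.274/1 = 2.274
n/ν for Pb = 2.722/1 = 2.722
n/ν for H2SO4 = 5.353/2 = 2.677
Smallest n/ν is PbO2 → limiting reagent.
n(H2O) = (2/1) × 2.274 = 4.548 mol
mass = 4.548 × 18.02 = 81.95 g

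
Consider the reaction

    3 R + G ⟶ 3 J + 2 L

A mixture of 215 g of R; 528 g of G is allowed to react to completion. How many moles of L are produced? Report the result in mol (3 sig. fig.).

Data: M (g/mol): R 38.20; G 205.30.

n(R) = 215.0 / 38.20 = 5.628 mol
n(G) = 528.0 / 205.30 = 2.572 mol
n/ν for R = 5.628/3 = 1.876
n/ν for G = 2.572/1 = 2.572
Smallest n/ν is R → limiting reagent.
n(L) = (2/3) × 5.628 = 3.752 mol

3.75 mol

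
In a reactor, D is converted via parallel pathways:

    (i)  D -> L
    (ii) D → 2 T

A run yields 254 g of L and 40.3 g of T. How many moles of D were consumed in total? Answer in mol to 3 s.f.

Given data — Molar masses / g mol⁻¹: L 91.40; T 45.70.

3.22 mol

n(L) = 254 / 91.40 = 2.779 mol
n(T) = 40.3 / 45.70 = 0.8818 mol
n(D) via (i) = (1/1)×2.779 = 2.779 mol
n(D) via (ii) = (1/2)×0.8818 = 0.4409 mol
total n(D) = 2.779 + 0.4409 = 3.220 mol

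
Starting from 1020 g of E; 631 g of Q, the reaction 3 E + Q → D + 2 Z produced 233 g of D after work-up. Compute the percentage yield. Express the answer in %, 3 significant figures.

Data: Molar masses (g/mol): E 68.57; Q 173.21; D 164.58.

n(E) = 1020 / 68.57 = 14.88 mol
n(Q) = 631.0 / 173.21 = 3.643 mol
n/ν → E: 4.960, Q: 3.643; Q is limiting.
theoretical n(D) = (1/1) × 3.643 = 3.643 mol → 599.6 g
% yield = 233 / 599.6 × 100 = 38.86 %

38.9 %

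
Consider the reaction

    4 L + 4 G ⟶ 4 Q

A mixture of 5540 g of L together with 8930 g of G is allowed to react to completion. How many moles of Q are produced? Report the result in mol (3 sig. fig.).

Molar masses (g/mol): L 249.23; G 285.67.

22.2 mol

n(L) = 5540 / 249.23 = 22.23 mol
n(G) = 8930 / 285.67 = 31.26 mol
n/ν for L = 22.23/4 = 5.558
n/ν for G = 31.26/4 = 7.815
Smallest n/ν is L → limiting reagent.
n(Q) = (4/4) × 22.23 = 22.23 mol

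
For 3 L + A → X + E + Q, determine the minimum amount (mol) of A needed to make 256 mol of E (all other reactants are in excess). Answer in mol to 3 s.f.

256 mol

n(E) = 256.0 mol
n(A) = (1/1) × 256.0 = 256.0 mol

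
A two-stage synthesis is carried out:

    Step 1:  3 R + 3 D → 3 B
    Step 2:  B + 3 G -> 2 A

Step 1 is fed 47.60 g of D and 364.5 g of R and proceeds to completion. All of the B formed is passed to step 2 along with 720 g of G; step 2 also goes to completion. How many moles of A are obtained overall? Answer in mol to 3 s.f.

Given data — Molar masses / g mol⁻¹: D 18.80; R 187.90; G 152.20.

Step 1:
n(D) = 47.60 / 18.80 = 2.532 mol
n(R) = 364.5 / 187.90 = 1.940 mol
n/ν for D = 2.532/3 = 0.8440
n/ν for R = 1.940/3 = 0.6467
Smallest n/ν is R → limiting reagent.
n(B) produced = (3/3) × 1.940 = 1.940 mol
Step 2:
n(B) available = 1.940 mol
n(G) = 720.0 / 152.20 = 4.731 mol
n/ν for B = 1.940/1 = 1.940
n/ν for G = 4.731/3 = 1.577
Smallest n/ν is G → limiting reagent.
n(A) = (2/3) × 4.731 = 3.154 mol

3.15 mol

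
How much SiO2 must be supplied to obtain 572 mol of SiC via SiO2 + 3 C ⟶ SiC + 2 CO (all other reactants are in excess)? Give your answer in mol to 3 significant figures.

572 mol

n(SiC) = 572.0 mol
n(SiO2) = (1/1) × 572.0 = 572.0 mol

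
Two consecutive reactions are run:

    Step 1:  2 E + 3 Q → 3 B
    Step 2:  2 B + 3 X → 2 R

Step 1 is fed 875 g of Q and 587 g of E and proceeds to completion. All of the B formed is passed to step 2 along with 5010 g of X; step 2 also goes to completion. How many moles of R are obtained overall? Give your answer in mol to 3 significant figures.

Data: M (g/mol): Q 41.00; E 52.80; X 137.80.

16.7 mol

Step 1:
n(Q) = 875.0 / 41.00 = 21.34 mol
n(E) = 587.0 / 52.80 = 11.12 mol
n/ν for Q = 21.34/3 = 7.113
n/ν for E = 11.12/2 = 5.560
Smallest n/ν is E → limiting reagent.
n(B) produced = (3/2) × 11.12 = 16.68 mol
Step 2:
n(B) available = 16.68 mol
n(X) = 5010 / 137.80 = 36.36 mol
n/ν for B = 16.68/2 = 8.340
n/ν for X = 36.36/3 = 12.12
Smallest n/ν is B → limiting reagent.
n(R) = (2/2) × 16.68 = 16.68 mol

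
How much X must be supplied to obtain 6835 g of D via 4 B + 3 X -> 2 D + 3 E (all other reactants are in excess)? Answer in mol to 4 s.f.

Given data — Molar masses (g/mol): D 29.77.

n(D) = 6835 / 29.77 = 229.6 mol
n(X) = (3/2) × 229.6 = 344.4 mol

344.4 mol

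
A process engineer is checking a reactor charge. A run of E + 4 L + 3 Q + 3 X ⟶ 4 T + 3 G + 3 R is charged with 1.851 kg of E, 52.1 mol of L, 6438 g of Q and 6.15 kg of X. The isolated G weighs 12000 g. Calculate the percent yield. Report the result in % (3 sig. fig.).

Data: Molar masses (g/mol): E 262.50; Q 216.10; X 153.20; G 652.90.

86.9 %

n(E) = 1.851×1000 / 262.50 = 7.051 mol
n(L) = 52.10 mol
n(Q) = 6438 / 216.10 = 29.79 mol
n(X) = 6.150×1000 / 153.20 = 40.14 mol
n/ν for E = 7.051/1 = 7.051
n/ν for L = 52.10/4 = 13.03
n/ν for Q = 29.79/3 = 9.930
n/ν for X = 40.14/3 = 13.38
Smallest n/ν is E → limiting reagent.
theoretical n(G) = (3/1) × 7.051 = 21.15 mol → 13810 g
% yield = 12000 / 13810 × 100 = 86.89 %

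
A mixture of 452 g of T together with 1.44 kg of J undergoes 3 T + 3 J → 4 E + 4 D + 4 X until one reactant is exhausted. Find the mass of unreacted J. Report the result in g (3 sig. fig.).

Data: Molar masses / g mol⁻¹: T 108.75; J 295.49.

212 g

n(T) = 452.0 / 108.75 = 4.156 mol
n(J) = 1.440×1000 / 295.49 = 4.873 mol
n/ν for T = 4.156/3 = 1.385
n/ν for J = 4.873/3 = 1.624
Smallest n/ν is T → limiting reagent.
J consumed = (3/3) × 4.156 = 4.156 mol
J remaining = 4.873 − 4.156 = 0.7170 mol
mass = 0.7170 × 295.49 = 211.9 g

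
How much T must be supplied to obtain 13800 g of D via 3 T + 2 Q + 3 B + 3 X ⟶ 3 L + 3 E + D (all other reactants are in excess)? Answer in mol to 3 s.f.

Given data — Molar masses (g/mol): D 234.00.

177 mol

n(D) = 13800 / 234.00 = 58.97 mol
n(T) = (3/1) × 58.97 = 176.9 mol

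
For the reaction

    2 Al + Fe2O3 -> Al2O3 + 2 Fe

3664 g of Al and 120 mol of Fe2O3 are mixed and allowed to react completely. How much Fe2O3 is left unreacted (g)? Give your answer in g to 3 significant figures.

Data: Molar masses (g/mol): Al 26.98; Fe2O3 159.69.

n(Al) = 3664 / 26.98 = 135.8 mol
n(Fe2O3) = 120.0 mol
n/ν → Al: 67.90, Fe2O3: 120.0; Al is limiting.
Fe2O3 consumed = (1/2) × 135.8 = 67.90 mol
Fe2O3 remaining = 120.0 − 67.90 = 52.10 mol
mass = 52.10 × 159.69 = 8320 g

8320 g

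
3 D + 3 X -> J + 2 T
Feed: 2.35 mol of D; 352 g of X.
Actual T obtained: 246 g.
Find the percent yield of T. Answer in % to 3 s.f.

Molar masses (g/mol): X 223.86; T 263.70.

n(D) = 2.350 mol
n(X) = 352.0 / 223.86 = 1.572 mol
n/ν → D: 0.7833, X: 0.5240; X is limiting.
theoretical n(T) = (2/3) × 1.572 = 1.048 mol → 276.4 g
% yield = 246 / 276.4 × 100 = 89.00 %

89.0 %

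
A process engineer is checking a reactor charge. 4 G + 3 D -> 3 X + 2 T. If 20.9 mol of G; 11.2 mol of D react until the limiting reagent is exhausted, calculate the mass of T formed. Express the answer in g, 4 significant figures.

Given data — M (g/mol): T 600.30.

4482 g

n(G) = 20.90 mol
n(D) = 11.20 mol
n/ν for G = 20.90/4 = 5.225
n/ν for D = 11.20/3 = 3.733
Smallest n/ν is D → limiting reagent.
n(T) = (2/3) × 11.20 = 7.467 mol
mass = 7.467 × 600.30 = 4482 g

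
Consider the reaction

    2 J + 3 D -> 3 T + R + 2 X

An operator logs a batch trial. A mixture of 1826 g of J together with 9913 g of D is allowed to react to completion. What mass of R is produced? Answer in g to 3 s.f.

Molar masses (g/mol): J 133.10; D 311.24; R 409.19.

n(J) = 1826 / 133.10 = 13.72 mol
n(D) = 9913 / 311.24 = 31.85 mol
n/ν for J = 13.72/2 = 6.860
n/ν for D = 31.85/3 = 10.62
Smallest n/ν is J → limiting reagent.
n(R) = (1/2) × 13.72 = 6.860 mol
mass = 6.860 × 409.19 = 2807 g

2810 g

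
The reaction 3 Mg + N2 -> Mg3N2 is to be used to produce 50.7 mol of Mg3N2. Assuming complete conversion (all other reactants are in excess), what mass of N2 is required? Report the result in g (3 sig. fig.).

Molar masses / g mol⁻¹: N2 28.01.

n(Mg3N2) = 50.70 mol
n(N2) = (1/1) × 50.70 = 50.70 mol
mass = 50.70 × 28.01 = 1420 g

1420 g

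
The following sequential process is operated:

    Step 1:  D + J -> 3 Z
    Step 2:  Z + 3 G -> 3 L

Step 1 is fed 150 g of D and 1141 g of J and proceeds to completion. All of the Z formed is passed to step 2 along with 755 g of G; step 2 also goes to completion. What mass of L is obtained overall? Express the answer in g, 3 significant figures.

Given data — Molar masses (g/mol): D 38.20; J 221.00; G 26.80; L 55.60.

1570 g

Step 1:
n(D) = 150.0 / 38.20 = 3.927 mol
n(J) = 1141 / 221.00 = 5.163 mol
n/ν for D = 3.927/1 = 3.927
n/ν for J = 5.163/1 = 5.163
Smallest n/ν is D → limiting reagent.
n(Z) produced = (3/1) × 3.927 = 11.78 mol
Step 2:
n(Z) available = 11.78 mol
n(G) = 755.0 / 26.80 = 28.17 mol
n/ν for Z = 11.78/1 = 11.78
n/ν for G = 28.17/3 = 9.390
Smallest n/ν is G → limiting reagent.
n(L) = (3/3) × 28.17 = 28.17 mol
mass = 28.17 × 55.60 = 1566 g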